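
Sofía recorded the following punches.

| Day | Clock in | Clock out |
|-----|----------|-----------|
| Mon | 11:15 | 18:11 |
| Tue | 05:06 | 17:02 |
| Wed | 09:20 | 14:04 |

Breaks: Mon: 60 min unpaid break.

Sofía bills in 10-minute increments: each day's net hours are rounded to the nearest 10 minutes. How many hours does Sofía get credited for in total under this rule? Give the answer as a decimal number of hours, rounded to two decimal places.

22.67 hours

Mon: 11:15–18:11 = 6 h 56 min − 60 min = 5 h 56 min → rounds to 6 h 0 min
Tue: 05:06–17:02 = 11 h 56 min → rounds to 12 h 0 min
Wed: 09:20–14:04 = 4 h 44 min → rounds to 4 h 40 min
Total credited: 22 h 40 min.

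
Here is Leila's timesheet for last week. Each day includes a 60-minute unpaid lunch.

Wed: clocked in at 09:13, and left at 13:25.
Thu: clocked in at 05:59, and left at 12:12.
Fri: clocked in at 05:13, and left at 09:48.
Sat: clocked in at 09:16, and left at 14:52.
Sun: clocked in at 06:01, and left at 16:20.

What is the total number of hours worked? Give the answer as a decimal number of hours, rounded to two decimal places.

25.92 hours

Wed: 09:13–13:25 = 4 h 12 min; less 60 min break → 3 h 12 min
Thu: 05:59–12:12 = 6 h 13 min; less 60 min break → 5 h 13 min
Fri: 05:13–09:48 = 4 h 35 min; less 60 min break → 3 h 35 min
Sat: 09:16–14:52 = 5 h 36 min; less 60 min break → 4 h 36 min
Sun: 06:01–16:20 = 10 h 19 min; less 60 min break → 9 h 19 min
Total: 3 h 12 min + 5 h 13 min + 3 h 35 min + 4 h 36 min + 9 h 19 min = 25 h 55 min.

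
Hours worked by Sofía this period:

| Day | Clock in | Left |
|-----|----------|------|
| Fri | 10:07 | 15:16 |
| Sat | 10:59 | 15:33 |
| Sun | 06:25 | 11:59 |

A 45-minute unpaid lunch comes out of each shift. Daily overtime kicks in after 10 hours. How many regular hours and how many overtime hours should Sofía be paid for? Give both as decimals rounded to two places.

Fri: 10:07–15:16 = 5 h 9 min; less 45 min break → 4 h 24 min
Sat: 10:59–15:33 = 4 h 34 min; less 45 min break → 3 h 49 min
Sun: 06:25–11:59 = 5 h 34 min; less 45 min break → 4 h 49 min
Fri reg 4 h 24 min / OT 0 h 0 min; Sat reg 3 h 49 min / OT 0 h 0 min; Sun reg 4 h 49 min / OT 0 h 0 min.
Totals: regular 13 h 2 min, overtime 0 h 0 min.

Regular 13.03 hours, overtime 0.00 hours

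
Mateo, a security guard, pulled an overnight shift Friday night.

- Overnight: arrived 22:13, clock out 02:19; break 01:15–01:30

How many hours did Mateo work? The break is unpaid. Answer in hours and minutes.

Overnight: 22:13 → midnight = 1 h 47 min; midnight → 02:19 = 2 h 19 min; span 4 h 6 min; less 15 min break → 3 h 51 min

3 h 51 min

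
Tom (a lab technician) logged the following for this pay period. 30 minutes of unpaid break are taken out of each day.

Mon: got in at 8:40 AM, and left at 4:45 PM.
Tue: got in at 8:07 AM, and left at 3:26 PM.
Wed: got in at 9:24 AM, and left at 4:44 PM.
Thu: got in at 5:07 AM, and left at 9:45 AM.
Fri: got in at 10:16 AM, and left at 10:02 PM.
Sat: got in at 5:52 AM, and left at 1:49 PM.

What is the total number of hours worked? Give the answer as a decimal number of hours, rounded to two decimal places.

Mon: 8:40 AM–4:45 PM = 8 h 5 min; less 30 min break → 7 h 35 min
Tue: 8:07 AM–3:26 PM = 7 h 19 min; less 30 min break → 6 h 49 min
Wed: 9:24 AM–4:44 PM = 7 h 20 min; less 30 min break → 6 h 50 min
Thu: 5:07 AM–9:45 AM = 4 h 38 min; less 30 min break → 4 h 8 min
Fri: 10:16 AM–10:02 PM = 11 h 46 min; less 30 min break → 11 h 16 min
Sat: 5:52 AM–1:49 PM = 7 h 57 min; less 30 min break → 7 h 27 min
Total: 7 h 35 min + 6 h 49 min + 6 h 50 min + 4 h 8 min + 11 h 16 min + 7 h 27 min = 44 h 5 min.

44.08 hours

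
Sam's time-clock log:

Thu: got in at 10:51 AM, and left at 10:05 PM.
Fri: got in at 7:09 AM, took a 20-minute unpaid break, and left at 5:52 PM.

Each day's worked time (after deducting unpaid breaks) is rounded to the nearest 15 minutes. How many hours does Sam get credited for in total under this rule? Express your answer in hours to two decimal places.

21.75 hours

Thu: 10:51 AM–10:05 PM = 11 h 14 min → rounds to 11 h 15 min
Fri: 7:09 AM–5:52 PM = 10 h 43 min − 20 min = 10 h 23 min → rounds to 10 h 30 min
Total credited: 21 h 45 min.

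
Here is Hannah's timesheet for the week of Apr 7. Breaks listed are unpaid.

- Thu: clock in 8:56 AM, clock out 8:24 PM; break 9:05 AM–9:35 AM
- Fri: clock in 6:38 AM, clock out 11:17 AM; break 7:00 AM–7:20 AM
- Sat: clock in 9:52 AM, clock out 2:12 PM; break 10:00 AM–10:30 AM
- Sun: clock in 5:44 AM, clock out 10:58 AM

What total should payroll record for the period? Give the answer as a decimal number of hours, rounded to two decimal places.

Thu: 8:56 AM–8:24 PM = 11 h 28 min; less 30 min break → 10 h 58 min
Fri: 6:38 AM–11:17 AM = 4 h 39 min; less 20 min break → 4 h 19 min
Sat: 9:52 AM–2:12 PM = 4 h 20 min; less 30 min break → 3 h 50 min
Sun: 5:44 AM–10:58 AM = 5 h 14 min
Total: 10 h 58 min + 4 h 19 min + 3 h 50 min + 5 h 14 min = 24 h 21 min.

24.35 hours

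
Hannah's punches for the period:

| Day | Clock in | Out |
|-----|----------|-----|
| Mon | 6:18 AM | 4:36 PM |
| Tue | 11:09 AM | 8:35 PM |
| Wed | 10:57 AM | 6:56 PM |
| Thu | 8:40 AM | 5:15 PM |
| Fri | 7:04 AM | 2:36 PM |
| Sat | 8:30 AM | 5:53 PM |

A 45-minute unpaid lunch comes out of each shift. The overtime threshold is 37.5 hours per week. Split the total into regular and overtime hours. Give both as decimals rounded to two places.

Mon: 6:18 AM–4:36 PM = 10 h 18 min; less 45 min break → 9 h 33 min
Tue: 11:09 AM–8:35 PM = 9 h 26 min; less 45 min break → 8 h 41 min
Wed: 10:57 AM–6:56 PM = 7 h 59 min; less 45 min break → 7 h 14 min
Thu: 8:40 AM–5:15 PM = 8 h 35 min; less 45 min break → 7 h 50 min
Fri: 7:04 AM–2:36 PM = 7 h 32 min; less 45 min break → 6 h 47 min
Sat: 8:30 AM–5:53 PM = 9 h 23 min; less 45 min break → 8 h 38 min
Total worked: 48 h 43 min = 48.72 h.
Threshold 37.5 h → overtime 11 h 13 min, regular 37 h 30 min.

Regular 37.50 hours, overtime 11.22 hours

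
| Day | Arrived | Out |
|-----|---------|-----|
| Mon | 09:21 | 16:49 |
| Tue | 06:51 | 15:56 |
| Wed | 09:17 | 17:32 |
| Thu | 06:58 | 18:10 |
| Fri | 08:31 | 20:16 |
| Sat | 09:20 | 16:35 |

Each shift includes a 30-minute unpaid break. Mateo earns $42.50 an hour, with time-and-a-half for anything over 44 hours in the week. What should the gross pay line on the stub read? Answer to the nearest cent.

Mon: 09:21–16:49 = 7 h 28 min; less 30 min break → 6 h 58 min
Tue: 06:51–15:56 = 9 h 5 min; less 30 min break → 8 h 35 min
Wed: 09:17–17:32 = 8 h 15 min; less 30 min break → 7 h 45 min
Thu: 06:58–18:10 = 11 h 12 min; less 30 min break → 10 h 42 min
Fri: 08:31–20:16 = 11 h 45 min; less 30 min break → 11 h 15 min
Sat: 09:20–16:35 = 7 h 15 min; less 30 min break → 6 h 45 min
Total worked: 52 h 0 min = 3120 min.
Regular 44 h 0 min = 2640 min at $42.50/h; overtime 8 h 0 min = 480 min at $63.75/h.
Pay = (2640 × $42.50 + 480 × $63.75) ÷ 60 = $2380.00.

$2380.00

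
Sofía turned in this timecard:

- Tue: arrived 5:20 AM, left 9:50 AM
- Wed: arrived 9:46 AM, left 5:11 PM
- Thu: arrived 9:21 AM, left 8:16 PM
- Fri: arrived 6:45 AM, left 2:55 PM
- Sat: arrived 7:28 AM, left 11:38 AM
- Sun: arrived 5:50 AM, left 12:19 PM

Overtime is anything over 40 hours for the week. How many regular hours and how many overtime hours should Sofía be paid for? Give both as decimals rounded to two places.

Tue: 5:20 AM–9:50 AM = 4 h 30 min
Wed: 9:46 AM–5:11 PM = 7 h 25 min
Thu: 9:21 AM–8:16 PM = 10 h 55 min
Fri: 6:45 AM–2:55 PM = 8 h 10 min
Sat: 7:28 AM–11:38 AM = 4 h 10 min
Sun: 5:50 AM–12:19 PM = 6 h 29 min
Total worked: 41 h 39 min = 41.65 h.
Threshold 40 h → overtime 1 h 39 min, regular 40 h 0 min.

Regular 40.00 hours, overtime 1.65 hours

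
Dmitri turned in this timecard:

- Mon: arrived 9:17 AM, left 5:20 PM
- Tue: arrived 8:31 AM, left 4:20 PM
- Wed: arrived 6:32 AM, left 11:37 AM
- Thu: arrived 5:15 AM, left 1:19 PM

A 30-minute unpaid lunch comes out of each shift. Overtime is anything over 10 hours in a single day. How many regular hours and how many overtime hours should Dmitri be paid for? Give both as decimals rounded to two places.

Mon: 9:17 AM–5:20 PM = 8 h 3 min; less 30 min break → 7 h 33 min
Tue: 8:31 AM–4:20 PM = 7 h 49 min; less 30 min break → 7 h 19 min
Wed: 6:32 AM–11:37 AM = 5 h 5 min; less 30 min break → 4 h 35 min
Thu: 5:15 AM–1:19 PM = 8 h 4 min; less 30 min break → 7 h 34 min
Mon reg 7 h 33 min / OT 0 h 0 min; Tue reg 7 h 19 min / OT 0 h 0 min; Wed reg 4 h 35 min / OT 0 h 0 min; Thu reg 7 h 34 min / OT 0 h 0 min.
Totals: regular 27 h 1 min, overtime 0 h 0 min.

Regular 27.02 hours, overtime 0.00 hours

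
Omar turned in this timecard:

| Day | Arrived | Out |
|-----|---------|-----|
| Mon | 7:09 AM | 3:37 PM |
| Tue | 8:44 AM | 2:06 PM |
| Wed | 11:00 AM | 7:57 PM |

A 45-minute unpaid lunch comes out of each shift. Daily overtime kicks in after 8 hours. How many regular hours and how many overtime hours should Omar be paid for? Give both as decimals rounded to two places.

Mon: 7:09 AM–3:37 PM = 8 h 28 min; less 45 min break → 7 h 43 min
Tue: 8:44 AM–2:06 PM = 5 h 22 min; less 45 min break → 4 h 37 min
Wed: 11:00 AM–7:57 PM = 8 h 57 min; less 45 min break → 8 h 12 min
Mon reg 7 h 43 min / OT 0 h 0 min; Tue reg 4 h 37 min / OT 0 h 0 min; Wed reg 8 h 0 min / OT 0 h 12 min.
Totals: regular 20 h 20 min, overtime 0 h 12 min.

Regular 20.33 hours, overtime 0.20 hours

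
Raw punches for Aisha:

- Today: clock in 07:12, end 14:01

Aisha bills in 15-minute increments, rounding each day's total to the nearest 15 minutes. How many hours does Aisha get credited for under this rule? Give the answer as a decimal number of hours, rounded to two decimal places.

6.75 hours

Today: 07:12–14:01 = 6 h 49 min → rounds to 6 h 45 min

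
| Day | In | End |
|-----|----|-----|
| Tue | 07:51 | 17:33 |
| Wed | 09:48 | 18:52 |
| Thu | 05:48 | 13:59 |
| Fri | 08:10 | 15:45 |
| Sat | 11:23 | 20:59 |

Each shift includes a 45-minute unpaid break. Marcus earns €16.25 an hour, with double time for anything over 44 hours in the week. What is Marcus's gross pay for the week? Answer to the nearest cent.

€656.23

Tue: 07:51–17:33 = 9 h 42 min; less 45 min break → 8 h 57 min
Wed: 09:48–18:52 = 9 h 4 min; less 45 min break → 8 h 19 min
Thu: 05:48–13:59 = 8 h 11 min; less 45 min break → 7 h 26 min
Fri: 08:10–15:45 = 7 h 35 min; less 45 min break → 6 h 50 min
Sat: 11:23–20:59 = 9 h 36 min; less 45 min break → 8 h 51 min
Total worked: 40 h 23 min = 2423 min.
Regular 40 h 23 min = 2423 min at €16.25/h; overtime 0 h 0 min = 0 min at €32.50/h.
Pay = (2423 × €16.25 + 0 × €32.50) ÷ 60 = €656.23.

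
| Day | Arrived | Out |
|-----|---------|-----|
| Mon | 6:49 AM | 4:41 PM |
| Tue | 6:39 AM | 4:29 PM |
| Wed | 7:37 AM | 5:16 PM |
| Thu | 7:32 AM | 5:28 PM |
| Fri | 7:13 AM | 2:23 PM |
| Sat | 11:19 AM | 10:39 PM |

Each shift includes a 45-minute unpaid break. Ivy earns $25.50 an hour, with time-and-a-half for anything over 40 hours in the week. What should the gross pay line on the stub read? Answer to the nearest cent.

Mon: 6:49 AM–4:41 PM = 9 h 52 min; less 45 min break → 9 h 7 min
Tue: 6:39 AM–4:29 PM = 9 h 50 min; less 45 min break → 9 h 5 min
Wed: 7:37 AM–5:16 PM = 9 h 39 min; less 45 min break → 8 h 54 min
Thu: 7:32 AM–5:28 PM = 9 h 56 min; less 45 min break → 9 h 11 min
Fri: 7:13 AM–2:23 PM = 7 h 10 min; less 45 min break → 6 h 25 min
Sat: 11:19 AM–10:39 PM = 11 h 20 min; less 45 min break → 10 h 35 min
Total worked: 53 h 17 min = 3197 min.
Regular 40 h 0 min = 2400 min at $25.50/h; overtime 13 h 17 min = 797 min at $38.25/h.
Pay = (2400 × $25.50 + 797 × $38.25) ÷ 60 = $1528.09.

$1528.09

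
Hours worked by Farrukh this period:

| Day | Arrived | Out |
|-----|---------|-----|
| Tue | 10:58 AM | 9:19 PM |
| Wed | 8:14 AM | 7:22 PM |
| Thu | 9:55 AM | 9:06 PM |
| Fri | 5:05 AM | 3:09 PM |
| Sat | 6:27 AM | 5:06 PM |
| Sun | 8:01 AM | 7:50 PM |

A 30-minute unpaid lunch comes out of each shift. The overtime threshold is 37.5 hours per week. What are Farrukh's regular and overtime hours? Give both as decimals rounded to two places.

Tue: 10:58 AM–9:19 PM = 10 h 21 min; less 30 min break → 9 h 51 min
Wed: 8:14 AM–7:22 PM = 11 h 8 min; less 30 min break → 10 h 38 min
Thu: 9:55 AM–9:06 PM = 11 h 11 min; less 30 min break → 10 h 41 min
Fri: 5:05 AM–3:09 PM = 10 h 4 min; less 30 min break → 9 h 34 min
Sat: 6:27 AM–5:06 PM = 10 h 39 min; less 30 min break → 10 h 9 min
Sun: 8:01 AM–7:50 PM = 11 h 49 min; less 30 min break → 11 h 19 min
Total worked: 62 h 12 min = 62.20 h.
Threshold 37.5 h → overtime 24 h 42 min, regular 37 h 30 min.

Regular 37.50 hours, overtime 24.70 hours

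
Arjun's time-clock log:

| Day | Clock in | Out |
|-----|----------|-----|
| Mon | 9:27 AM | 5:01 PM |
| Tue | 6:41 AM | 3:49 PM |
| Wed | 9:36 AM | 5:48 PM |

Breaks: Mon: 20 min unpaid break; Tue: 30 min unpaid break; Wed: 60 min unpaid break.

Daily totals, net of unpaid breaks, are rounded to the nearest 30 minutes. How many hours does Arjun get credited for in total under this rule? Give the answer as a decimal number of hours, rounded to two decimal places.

Mon: 9:27 AM–5:01 PM = 7 h 34 min − 20 min = 7 h 14 min → rounds to 7 h 0 min
Tue: 6:41 AM–3:49 PM = 9 h 8 min − 30 min = 8 h 38 min → rounds to 8 h 30 min
Wed: 9:36 AM–5:48 PM = 8 h 12 min − 60 min = 7 h 12 min → rounds to 7 h 0 min
Total credited: 22 h 30 min.

22.50 hours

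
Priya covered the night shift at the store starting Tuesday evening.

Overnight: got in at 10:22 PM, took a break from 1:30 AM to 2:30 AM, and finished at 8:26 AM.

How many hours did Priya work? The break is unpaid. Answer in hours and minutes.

9 h 4 min

Overnight: 10:22 PM → midnight = 1 h 38 min; midnight → 8:26 AM = 8 h 26 min; span 10 h 4 min; less 60 min break → 9 h 4 min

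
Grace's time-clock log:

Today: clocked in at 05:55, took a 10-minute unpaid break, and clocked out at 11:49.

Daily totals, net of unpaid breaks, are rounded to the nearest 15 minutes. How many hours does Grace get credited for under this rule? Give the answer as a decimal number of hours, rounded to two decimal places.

5.75 hours

Today: 05:55–11:49 = 5 h 54 min − 10 min = 5 h 44 min → rounds to 5 h 45 min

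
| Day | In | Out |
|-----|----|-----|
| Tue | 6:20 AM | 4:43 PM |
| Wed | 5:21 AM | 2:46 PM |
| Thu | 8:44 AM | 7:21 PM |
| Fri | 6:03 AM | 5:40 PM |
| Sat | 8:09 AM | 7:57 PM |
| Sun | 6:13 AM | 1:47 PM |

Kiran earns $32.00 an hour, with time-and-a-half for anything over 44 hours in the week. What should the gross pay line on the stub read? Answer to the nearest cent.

$2243.20

Tue: 6:20 AM–4:43 PM = 10 h 23 min
Wed: 5:21 AM–2:46 PM = 9 h 25 min
Thu: 8:44 AM–7:21 PM = 10 h 37 min
Fri: 6:03 AM–5:40 PM = 11 h 37 min
Sat: 8:09 AM–7:57 PM = 11 h 48 min
Sun: 6:13 AM–1:47 PM = 7 h 34 min
Total worked: 61 h 24 min = 3684 min.
Regular 44 h 0 min = 2640 min at $32.00/h; overtime 17 h 24 min = 1044 min at $48.00/h.
Pay = (2640 × $32.00 + 1044 × $48.00) ÷ 60 = $2243.20.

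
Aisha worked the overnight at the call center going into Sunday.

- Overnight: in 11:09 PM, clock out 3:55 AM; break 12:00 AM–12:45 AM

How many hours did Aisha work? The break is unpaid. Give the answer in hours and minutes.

Overnight: 11:09 PM → midnight = 0 h 51 min; midnight → 3:55 AM = 3 h 55 min; span 4 h 46 min; less 45 min break → 4 h 1 min

4 h 1 min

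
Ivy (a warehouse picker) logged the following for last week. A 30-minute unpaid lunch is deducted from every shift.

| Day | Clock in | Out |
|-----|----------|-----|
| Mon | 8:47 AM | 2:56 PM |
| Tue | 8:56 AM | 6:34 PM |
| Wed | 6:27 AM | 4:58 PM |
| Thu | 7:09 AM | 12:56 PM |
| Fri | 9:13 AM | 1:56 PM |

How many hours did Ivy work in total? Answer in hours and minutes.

34 h 18 min

Mon: 8:47 AM–2:56 PM = 6 h 9 min; less 30 min break → 5 h 39 min
Tue: 8:56 AM–6:34 PM = 9 h 38 min; less 30 min break → 9 h 8 min
Wed: 6:27 AM–4:58 PM = 10 h 31 min; less 30 min break → 10 h 1 min
Thu: 7:09 AM–12:56 PM = 5 h 47 min; less 30 min break → 5 h 17 min
Fri: 9:13 AM–1:56 PM = 4 h 43 min; less 30 min break → 4 h 13 min
Total: 5 h 39 min + 9 h 8 min + 10 h 1 min + 5 h 17 min + 4 h 13 min = 34 h 18 min.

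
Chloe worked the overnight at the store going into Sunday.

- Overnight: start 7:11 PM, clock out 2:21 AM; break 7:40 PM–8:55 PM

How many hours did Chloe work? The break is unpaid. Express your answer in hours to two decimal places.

Overnight: 7:11 PM → midnight = 4 h 49 min; midnight → 2:21 AM = 2 h 21 min; span 7 h 10 min; less 75 min break → 5 h 55 min

5.92 hours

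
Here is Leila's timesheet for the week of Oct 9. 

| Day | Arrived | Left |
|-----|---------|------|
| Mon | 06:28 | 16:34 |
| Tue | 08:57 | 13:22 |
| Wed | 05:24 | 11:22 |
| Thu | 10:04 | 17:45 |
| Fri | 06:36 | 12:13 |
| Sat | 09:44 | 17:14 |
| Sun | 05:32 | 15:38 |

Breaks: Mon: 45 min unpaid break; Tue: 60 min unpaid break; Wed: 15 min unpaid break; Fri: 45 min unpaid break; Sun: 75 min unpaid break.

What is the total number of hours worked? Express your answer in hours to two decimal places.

Mon: 06:28–16:34 = 10 h 6 min; less 45 min break → 9 h 21 min
Tue: 08:57–13:22 = 4 h 25 min; less 60 min break → 3 h 25 min
Wed: 05:24–11:22 = 5 h 58 min; less 15 min break → 5 h 43 min
Thu: 10:04–17:45 = 7 h 41 min
Fri: 06:36–12:13 = 5 h 37 min; less 45 min break → 4 h 52 min
Sat: 09:44–17:14 = 7 h 30 min
Sun: 05:32–15:38 = 10 h 6 min; less 75 min break → 8 h 51 min
Total: 9 h 21 min + 3 h 25 min + 5 h 43 min + 7 h 41 min + 4 h 52 min + 7 h 30 min + 8 h 51 min = 47 h 23 min.

47.38 hours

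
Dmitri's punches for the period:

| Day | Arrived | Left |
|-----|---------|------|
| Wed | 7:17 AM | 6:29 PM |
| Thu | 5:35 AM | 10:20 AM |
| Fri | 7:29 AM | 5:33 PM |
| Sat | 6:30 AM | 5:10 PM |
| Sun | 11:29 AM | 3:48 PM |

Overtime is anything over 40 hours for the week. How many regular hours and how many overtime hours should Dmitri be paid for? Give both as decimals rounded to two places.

Regular 40.00 hours, overtime 1.00 hours

Wed: 7:17 AM–6:29 PM = 11 h 12 min
Thu: 5:35 AM–10:20 AM = 4 h 45 min
Fri: 7:29 AM–5:33 PM = 10 h 4 min
Sat: 6:30 AM–5:10 PM = 10 h 40 min
Sun: 11:29 AM–3:48 PM = 4 h 19 min
Total worked: 41 h 0 min = 41.00 h.
Threshold 40 h → overtime 1 h 0 min, regular 40 h 0 min.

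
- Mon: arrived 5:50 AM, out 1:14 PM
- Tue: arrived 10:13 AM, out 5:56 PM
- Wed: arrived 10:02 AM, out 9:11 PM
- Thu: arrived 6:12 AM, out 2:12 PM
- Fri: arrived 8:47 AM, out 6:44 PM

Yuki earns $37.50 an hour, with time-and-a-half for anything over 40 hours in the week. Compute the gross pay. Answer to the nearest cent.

$1737.19

Mon: 5:50 AM–1:14 PM = 7 h 24 min
Tue: 10:13 AM–5:56 PM = 7 h 43 min
Wed: 10:02 AM–9:11 PM = 11 h 9 min
Thu: 6:12 AM–2:12 PM = 8 h 0 min
Fri: 8:47 AM–6:44 PM = 9 h 57 min
Total worked: 44 h 13 min = 2653 min.
Regular 40 h 0 min = 2400 min at $37.50/h; overtime 4 h 13 min = 253 min at $56.25/h.
Pay = (2400 × $37.50 + 253 × $56.25) ÷ 60 = $1737.19.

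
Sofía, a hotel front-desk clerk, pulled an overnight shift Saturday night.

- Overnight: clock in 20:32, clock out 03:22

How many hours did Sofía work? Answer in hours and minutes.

6 h 50 min

Overnight: 20:32 → midnight = 3 h 28 min; midnight → 03:22 = 3 h 22 min; span 6 h 50 min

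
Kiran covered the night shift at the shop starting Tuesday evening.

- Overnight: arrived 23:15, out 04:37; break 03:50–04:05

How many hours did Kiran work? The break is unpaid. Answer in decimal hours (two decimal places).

5.12 hours

Overnight: 23:15 → midnight = 0 h 45 min; midnight → 04:37 = 4 h 37 min; span 5 h 22 min; less 15 min break → 5 h 7 min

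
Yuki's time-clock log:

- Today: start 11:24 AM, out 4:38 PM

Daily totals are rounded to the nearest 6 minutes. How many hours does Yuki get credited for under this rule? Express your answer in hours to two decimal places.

5.20 hours

Today: 11:24 AM–4:38 PM = 5 h 14 min → rounds to 5 h 12 min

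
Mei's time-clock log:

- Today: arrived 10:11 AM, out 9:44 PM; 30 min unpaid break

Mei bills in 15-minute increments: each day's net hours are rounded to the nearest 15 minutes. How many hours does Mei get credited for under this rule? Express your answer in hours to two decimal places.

Today: 10:11 AM–9:44 PM = 11 h 33 min − 30 min = 11 h 3 min → rounds to 11 h 0 min

11.00 hours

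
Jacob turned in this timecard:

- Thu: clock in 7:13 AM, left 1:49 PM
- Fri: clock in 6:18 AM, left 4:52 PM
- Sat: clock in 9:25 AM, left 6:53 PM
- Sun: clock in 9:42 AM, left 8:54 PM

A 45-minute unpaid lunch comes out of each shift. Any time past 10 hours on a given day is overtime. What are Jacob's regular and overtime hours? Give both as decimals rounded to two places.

Thu: 7:13 AM–1:49 PM = 6 h 36 min; less 45 min break → 5 h 51 min
Fri: 6:18 AM–4:52 PM = 10 h 34 min; less 45 min break → 9 h 49 min
Sat: 9:25 AM–6:53 PM = 9 h 28 min; less 45 min break → 8 h 43 min
Sun: 9:42 AM–8:54 PM = 11 h 12 min; less 45 min break → 10 h 27 min
Thu reg 5 h 51 min / OT 0 h 0 min; Fri reg 9 h 49 min / OT 0 h 0 min; Sat reg 8 h 43 min / OT 0 h 0 min; Sun reg 10 h 0 min / OT 0 h 27 min.
Totals: regular 34 h 23 min, overtime 0 h 27 min.

Regular 34.38 hours, overtime 0.45 hours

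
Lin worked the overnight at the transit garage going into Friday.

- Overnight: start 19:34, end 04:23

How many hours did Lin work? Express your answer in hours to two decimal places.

8.82 hours

Overnight: 19:34 → midnight = 4 h 26 min; midnight → 04:23 = 4 h 23 min; span 8 h 49 min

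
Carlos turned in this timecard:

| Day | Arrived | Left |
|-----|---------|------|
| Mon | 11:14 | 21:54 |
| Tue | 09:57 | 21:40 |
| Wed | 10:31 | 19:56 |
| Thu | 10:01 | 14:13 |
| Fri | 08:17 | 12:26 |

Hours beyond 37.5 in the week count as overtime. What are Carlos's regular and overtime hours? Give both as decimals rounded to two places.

Regular 37.50 hours, overtime 2.65 hours

Mon: 11:14–21:54 = 10 h 40 min
Tue: 09:57–21:40 = 11 h 43 min
Wed: 10:31–19:56 = 9 h 25 min
Thu: 10:01–14:13 = 4 h 12 min
Fri: 08:17–12:26 = 4 h 9 min
Total worked: 40 h 9 min = 40.15 h.
Threshold 37.5 h → overtime 2 h 39 min, regular 37 h 30 min.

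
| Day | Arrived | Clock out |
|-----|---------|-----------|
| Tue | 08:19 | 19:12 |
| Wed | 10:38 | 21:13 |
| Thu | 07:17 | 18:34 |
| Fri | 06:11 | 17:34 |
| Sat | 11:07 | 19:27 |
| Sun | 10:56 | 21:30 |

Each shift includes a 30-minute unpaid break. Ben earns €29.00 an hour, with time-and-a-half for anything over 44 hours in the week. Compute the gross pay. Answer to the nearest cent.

Tue: 08:19–19:12 = 10 h 53 min; less 30 min break → 10 h 23 min
Wed: 10:38–21:13 = 10 h 35 min; less 30 min break → 10 h 5 min
Thu: 07:17–18:34 = 11 h 17 min; less 30 min break → 10 h 47 min
Fri: 06:11–17:34 = 11 h 23 min; less 30 min break → 10 h 53 min
Sat: 11:07–19:27 = 8 h 20 min; less 30 min break → 7 h 50 min
Sun: 10:56–21:30 = 10 h 34 min; less 30 min break → 10 h 4 min
Total worked: 60 h 2 min = 3602 min.
Regular 44 h 0 min = 2640 min at €29.00/h; overtime 16 h 2 min = 962 min at €43.50/h.
Pay = (2640 × €29.00 + 962 × €43.50) ÷ 60 = €1973.45.

€1973.45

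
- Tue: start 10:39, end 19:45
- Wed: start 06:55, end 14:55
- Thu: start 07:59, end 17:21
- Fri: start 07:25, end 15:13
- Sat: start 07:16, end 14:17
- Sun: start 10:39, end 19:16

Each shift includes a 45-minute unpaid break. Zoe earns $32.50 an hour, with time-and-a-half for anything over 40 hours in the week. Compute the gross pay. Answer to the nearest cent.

Tue: 10:39–19:45 = 9 h 6 min; less 45 min break → 8 h 21 min
Wed: 06:55–14:55 = 8 h 0 min; less 45 min break → 7 h 15 min
Thu: 07:59–17:21 = 9 h 22 min; less 45 min break → 8 h 37 min
Fri: 07:25–15:13 = 7 h 48 min; less 45 min break → 7 h 3 min
Sat: 07:16–14:17 = 7 h 1 min; less 45 min break → 6 h 16 min
Sun: 10:39–19:16 = 8 h 37 min; less 45 min break → 7 h 52 min
Total worked: 45 h 24 min = 2724 min.
Regular 40 h 0 min = 2400 min at $32.50/h; overtime 5 h 24 min = 324 min at $48.75/h.
Pay = (2400 × $32.50 + 324 × $48.75) ÷ 60 = $1563.25.

$1563.25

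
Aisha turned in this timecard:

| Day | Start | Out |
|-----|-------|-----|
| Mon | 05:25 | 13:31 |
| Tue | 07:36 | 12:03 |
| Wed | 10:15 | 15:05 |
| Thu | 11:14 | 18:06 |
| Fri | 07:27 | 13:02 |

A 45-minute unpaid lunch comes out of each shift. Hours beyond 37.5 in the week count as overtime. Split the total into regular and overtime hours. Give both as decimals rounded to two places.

Mon: 05:25–13:31 = 8 h 6 min; less 45 min break → 7 h 21 min
Tue: 07:36–12:03 = 4 h 27 min; less 45 min break → 3 h 42 min
Wed: 10:15–15:05 = 4 h 50 min; less 45 min break → 4 h 5 min
Thu: 11:14–18:06 = 6 h 52 min; less 45 min break → 6 h 7 min
Fri: 07:27–13:02 = 5 h 35 min; less 45 min break → 4 h 50 min
Total worked: 26 h 5 min = 26.08 h.
Threshold 37.5 h → overtime 0 h 0 min, regular 26 h 5 min.

Regular 26.08 hours, overtime 0.00 hours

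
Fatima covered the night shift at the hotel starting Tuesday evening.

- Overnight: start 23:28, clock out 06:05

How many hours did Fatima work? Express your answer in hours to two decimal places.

6.62 hours

Overnight: 23:28 → midnight = 0 h 32 min; midnight → 06:05 = 6 h 5 min; span 6 h 37 min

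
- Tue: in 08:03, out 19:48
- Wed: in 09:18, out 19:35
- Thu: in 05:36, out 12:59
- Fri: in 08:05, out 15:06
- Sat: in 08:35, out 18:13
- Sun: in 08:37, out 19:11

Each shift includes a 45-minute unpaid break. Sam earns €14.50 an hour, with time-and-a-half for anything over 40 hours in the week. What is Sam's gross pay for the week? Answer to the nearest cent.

Tue: 08:03–19:48 = 11 h 45 min; less 45 min break → 11 h 0 min
Wed: 09:18–19:35 = 10 h 17 min; less 45 min break → 9 h 32 min
Thu: 05:36–12:59 = 7 h 23 min; less 45 min break → 6 h 38 min
Fri: 08:05–15:06 = 7 h 1 min; less 45 min break → 6 h 16 min
Sat: 08:35–18:13 = 9 h 38 min; less 45 min break → 8 h 53 min
Sun: 08:37–19:11 = 10 h 34 min; less 45 min break → 9 h 49 min
Total worked: 52 h 8 min = 3128 min.
Regular 40 h 0 min = 2400 min at €14.50/h; overtime 12 h 8 min = 728 min at €21.75/h.
Pay = (2400 × €14.50 + 728 × €21.75) ÷ 60 = €843.90.

€843.90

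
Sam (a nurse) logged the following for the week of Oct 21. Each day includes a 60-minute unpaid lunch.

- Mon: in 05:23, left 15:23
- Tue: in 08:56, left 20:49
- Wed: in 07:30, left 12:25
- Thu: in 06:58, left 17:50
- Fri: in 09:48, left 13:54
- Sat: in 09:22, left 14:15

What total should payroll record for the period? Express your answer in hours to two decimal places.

Mon: 05:23–15:23 = 10 h 0 min; less 60 min break → 9 h 0 min
Tue: 08:56–20:49 = 11 h 53 min; less 60 min break → 10 h 53 min
Wed: 07:30–12:25 = 4 h 55 min; less 60 min break → 3 h 55 min
Thu: 06:58–17:50 = 10 h 52 min; less 60 min break → 9 h 52 min
Fri: 09:48–13:54 = 4 h 6 min; less 60 min break → 3 h 6 min
Sat: 09:22–14:15 = 4 h 53 min; less 60 min break → 3 h 53 min
Total: 9 h 0 min + 10 h 53 min + 3 h 55 min + 9 h 52 min + 3 h 6 min + 3 h 53 min = 40 h 39 min.

40.65 hours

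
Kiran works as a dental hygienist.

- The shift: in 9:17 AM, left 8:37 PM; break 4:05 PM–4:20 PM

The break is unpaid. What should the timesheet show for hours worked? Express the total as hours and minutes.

11 h 5 min

The shift: 9:17 AM–8:37 PM = 11 h 20 min; less 15 min break → 11 h 5 min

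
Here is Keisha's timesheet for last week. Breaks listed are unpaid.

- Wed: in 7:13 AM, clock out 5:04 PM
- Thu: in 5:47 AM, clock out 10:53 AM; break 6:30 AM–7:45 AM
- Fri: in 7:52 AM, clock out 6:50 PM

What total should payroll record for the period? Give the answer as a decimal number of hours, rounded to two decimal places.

Wed: 7:13 AM–5:04 PM = 9 h 51 min
Thu: 5:47 AM–10:53 AM = 5 h 6 min; less 75 min break → 3 h 51 min
Fri: 7:52 AM–6:50 PM = 10 h 58 min
Total: 9 h 51 min + 3 h 51 min + 10 h 58 min = 24 h 40 min.

24.67 hours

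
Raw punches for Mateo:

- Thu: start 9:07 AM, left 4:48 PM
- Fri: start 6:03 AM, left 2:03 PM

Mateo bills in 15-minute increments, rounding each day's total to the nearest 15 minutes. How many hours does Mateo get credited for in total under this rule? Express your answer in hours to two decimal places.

Thu: 9:07 AM–4:48 PM = 7 h 41 min → rounds to 7 h 45 min
Fri: 6:03 AM–2:03 PM = 8 h 0 min → rounds to 8 h 0 min
Total credited: 15 h 45 min.

15.75 hours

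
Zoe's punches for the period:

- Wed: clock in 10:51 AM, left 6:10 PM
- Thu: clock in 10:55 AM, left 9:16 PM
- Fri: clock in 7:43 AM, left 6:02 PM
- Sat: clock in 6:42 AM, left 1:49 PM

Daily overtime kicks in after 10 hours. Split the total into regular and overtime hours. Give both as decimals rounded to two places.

Wed: 10:51 AM–6:10 PM = 7 h 19 min
Thu: 10:55 AM–9:16 PM = 10 h 21 min
Fri: 7:43 AM–6:02 PM = 10 h 19 min
Sat: 6:42 AM–1:49 PM = 7 h 7 min
Wed reg 7 h 19 min / OT 0 h 0 min; Thu reg 10 h 0 min / OT 0 h 21 min; Fri reg 10 h 0 min / OT 0 h 19 min; Sat reg 7 h 7 min / OT 0 h 0 min.
Totals: regular 34 h 26 min, overtime 0 h 40 min.

Regular 34.43 hours, overtime 0.67 hours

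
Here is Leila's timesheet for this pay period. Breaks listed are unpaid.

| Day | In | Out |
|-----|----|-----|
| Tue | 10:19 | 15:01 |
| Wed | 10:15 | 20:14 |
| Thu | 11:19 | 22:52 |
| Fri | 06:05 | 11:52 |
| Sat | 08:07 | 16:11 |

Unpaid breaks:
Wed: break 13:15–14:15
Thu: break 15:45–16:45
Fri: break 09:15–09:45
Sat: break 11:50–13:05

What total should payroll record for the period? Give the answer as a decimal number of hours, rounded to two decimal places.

Tue: 10:19–15:01 = 4 h 42 min
Wed: 10:15–20:14 = 9 h 59 min; less 60 min break → 8 h 59 min
Thu: 11:19–22:52 = 11 h 33 min; less 60 min break → 10 h 33 min
Fri: 06:05–11:52 = 5 h 47 min; less 30 min break → 5 h 17 min
Sat: 08:07–16:11 = 8 h 4 min; less 75 min break → 6 h 49 min
Total: 4 h 42 min + 8 h 59 min + 10 h 33 min + 5 h 17 min + 6 h 49 min = 36 h 20 min.

36.33 hours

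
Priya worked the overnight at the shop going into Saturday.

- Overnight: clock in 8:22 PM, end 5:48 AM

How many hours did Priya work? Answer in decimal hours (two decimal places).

Overnight: 8:22 PM → midnight = 3 h 38 min; midnight → 5:48 AM = 5 h 48 min; span 9 h 26 min

9.43 hours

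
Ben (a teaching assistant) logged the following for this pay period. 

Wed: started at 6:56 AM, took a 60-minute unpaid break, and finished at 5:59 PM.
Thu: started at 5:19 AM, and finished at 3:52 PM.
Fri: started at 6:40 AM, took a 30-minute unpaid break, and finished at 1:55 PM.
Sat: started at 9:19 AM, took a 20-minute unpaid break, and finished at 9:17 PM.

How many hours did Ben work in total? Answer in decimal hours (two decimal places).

Wed: 6:56 AM–5:59 PM = 11 h 3 min; less 60 min break → 10 h 3 min
Thu: 5:19 AM–3:52 PM = 10 h 33 min
Fri: 6:40 AM–1:55 PM = 7 h 15 min; less 30 min break → 6 h 45 min
Sat: 9:19 AM–9:17 PM = 11 h 58 min; less 20 min break → 11 h 38 min
Total: 10 h 3 min + 10 h 33 min + 6 h 45 min + 11 h 38 min = 38 h 59 min.

38.98 hours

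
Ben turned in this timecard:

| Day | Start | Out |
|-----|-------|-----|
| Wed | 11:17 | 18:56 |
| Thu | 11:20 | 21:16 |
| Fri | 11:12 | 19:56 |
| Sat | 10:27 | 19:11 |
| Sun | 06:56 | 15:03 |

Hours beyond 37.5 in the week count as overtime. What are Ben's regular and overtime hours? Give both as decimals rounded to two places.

Regular 37.50 hours, overtime 5.67 hours

Wed: 11:17–18:56 = 7 h 39 min
Thu: 11:20–21:16 = 9 h 56 min
Fri: 11:12–19:56 = 8 h 44 min
Sat: 10:27–19:11 = 8 h 44 min
Sun: 06:56–15:03 = 8 h 7 min
Total worked: 43 h 10 min = 43.17 h.
Threshold 37.5 h → overtime 5 h 40 min, regular 37 h 30 min.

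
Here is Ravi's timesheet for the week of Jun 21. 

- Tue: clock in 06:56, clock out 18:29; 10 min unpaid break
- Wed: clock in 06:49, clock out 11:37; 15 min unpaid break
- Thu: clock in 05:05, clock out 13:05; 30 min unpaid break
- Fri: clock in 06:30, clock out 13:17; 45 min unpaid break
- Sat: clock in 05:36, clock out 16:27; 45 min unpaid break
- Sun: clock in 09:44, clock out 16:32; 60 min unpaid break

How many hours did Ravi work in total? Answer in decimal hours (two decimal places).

45.37 hours

Tue: 06:56–18:29 = 11 h 33 min; less 10 min break → 11 h 23 min
Wed: 06:49–11:37 = 4 h 48 min; less 15 min break → 4 h 33 min
Thu: 05:05–13:05 = 8 h 0 min; less 30 min break → 7 h 30 min
Fri: 06:30–13:17 = 6 h 47 min; less 45 min break → 6 h 2 min
Sat: 05:36–16:27 = 10 h 51 min; less 45 min break → 10 h 6 min
Sun: 09:44–16:32 = 6 h 48 min; less 60 min break → 5 h 48 min
Total: 11 h 23 min + 4 h 33 min + 7 h 30 min + 6 h 2 min + 10 h 6 min + 5 h 48 min = 45 h 22 min.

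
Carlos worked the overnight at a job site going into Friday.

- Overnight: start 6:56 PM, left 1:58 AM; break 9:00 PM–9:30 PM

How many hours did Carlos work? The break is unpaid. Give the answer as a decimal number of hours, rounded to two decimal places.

6.53 hours

Overnight: 6:56 PM → midnight = 5 h 4 min; midnight → 1:58 AM = 1 h 58 min; span 7 h 2 min; less 30 min break → 6 h 32 min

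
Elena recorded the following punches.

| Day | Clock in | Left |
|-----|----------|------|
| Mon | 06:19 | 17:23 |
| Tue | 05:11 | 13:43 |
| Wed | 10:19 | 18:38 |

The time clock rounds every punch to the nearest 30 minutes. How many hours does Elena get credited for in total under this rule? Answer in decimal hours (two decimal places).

Mon: in 06:19→06:30, out 17:23→17:30; 11 h 0 min
Tue: in 05:11→05:00, out 13:43→13:30; 8 h 30 min
Wed: in 10:19→10:30, out 18:38→18:30; 8 h 0 min
Total credited: 27 h 30 min.

27.50 hours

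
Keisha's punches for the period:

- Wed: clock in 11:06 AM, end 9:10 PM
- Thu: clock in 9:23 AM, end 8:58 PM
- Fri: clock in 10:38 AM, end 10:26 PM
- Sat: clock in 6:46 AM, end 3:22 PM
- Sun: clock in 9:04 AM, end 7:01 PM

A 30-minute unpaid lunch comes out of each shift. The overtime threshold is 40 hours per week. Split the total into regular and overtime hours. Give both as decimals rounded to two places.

Regular 40.00 hours, overtime 9.50 hours

Wed: 11:06 AM–9:10 PM = 10 h 4 min; less 30 min break → 9 h 34 min
Thu: 9:23 AM–8:58 PM = 11 h 35 min; less 30 min break → 11 h 5 min
Fri: 10:38 AM–10:26 PM = 11 h 48 min; less 30 min break → 11 h 18 min
Sat: 6:46 AM–3:22 PM = 8 h 36 min; less 30 min break → 8 h 6 min
Sun: 9:04 AM–7:01 PM = 9 h 57 min; less 30 min break → 9 h 27 min
Total worked: 49 h 30 min = 49.50 h.
Threshold 40 h → overtime 9 h 30 min, regular 40 h 0 min.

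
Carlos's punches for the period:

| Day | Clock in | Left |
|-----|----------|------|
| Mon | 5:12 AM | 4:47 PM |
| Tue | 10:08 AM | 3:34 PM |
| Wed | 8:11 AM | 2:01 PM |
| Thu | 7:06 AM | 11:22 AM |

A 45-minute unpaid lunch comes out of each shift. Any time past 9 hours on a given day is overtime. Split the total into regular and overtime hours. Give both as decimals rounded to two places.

Regular 22.28 hours, overtime 1.83 hours

Mon: 5:12 AM–4:47 PM = 11 h 35 min; less 45 min break → 10 h 50 min
Tue: 10:08 AM–3:34 PM = 5 h 26 min; less 45 min break → 4 h 41 min
Wed: 8:11 AM–2:01 PM = 5 h 50 min; less 45 min break → 5 h 5 min
Thu: 7:06 AM–11:22 AM = 4 h 16 min; less 45 min break → 3 h 31 min
Mon reg 9 h 0 min / OT 1 h 50 min; Tue reg 4 h 41 min / OT 0 h 0 min; Wed reg 5 h 5 min / OT 0 h 0 min; Thu reg 3 h 31 min / OT 0 h 0 min.
Totals: regular 22 h 17 min, overtime 1 h 50 min.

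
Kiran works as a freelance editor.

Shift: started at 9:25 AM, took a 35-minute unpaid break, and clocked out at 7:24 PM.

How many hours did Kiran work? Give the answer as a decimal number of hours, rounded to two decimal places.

9.40 hours

Shift: 9:25 AM–7:24 PM = 9 h 59 min; less 35 min break → 9 h 24 min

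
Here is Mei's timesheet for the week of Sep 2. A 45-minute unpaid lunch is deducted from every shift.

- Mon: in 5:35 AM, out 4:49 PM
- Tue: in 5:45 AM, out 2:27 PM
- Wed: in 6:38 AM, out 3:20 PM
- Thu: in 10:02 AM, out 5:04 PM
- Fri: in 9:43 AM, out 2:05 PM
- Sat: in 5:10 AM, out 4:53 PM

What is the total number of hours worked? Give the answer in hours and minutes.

47 h 15 min

Mon: 5:35 AM–4:49 PM = 11 h 14 min; less 45 min break → 10 h 29 min
Tue: 5:45 AM–2:27 PM = 8 h 42 min; less 45 min break → 7 h 57 min
Wed: 6:38 AM–3:20 PM = 8 h 42 min; less 45 min break → 7 h 57 min
Thu: 10:02 AM–5:04 PM = 7 h 2 min; less 45 min break → 6 h 17 min
Fri: 9:43 AM–2:05 PM = 4 h 22 min; less 45 min break → 3 h 37 min
Sat: 5:10 AM–4:53 PM = 11 h 43 min; less 45 min break → 10 h 58 min
Total: 10 h 29 min + 7 h 57 min + 7 h 57 min + 6 h 17 min + 3 h 37 min + 10 h 58 min = 47 h 15 min.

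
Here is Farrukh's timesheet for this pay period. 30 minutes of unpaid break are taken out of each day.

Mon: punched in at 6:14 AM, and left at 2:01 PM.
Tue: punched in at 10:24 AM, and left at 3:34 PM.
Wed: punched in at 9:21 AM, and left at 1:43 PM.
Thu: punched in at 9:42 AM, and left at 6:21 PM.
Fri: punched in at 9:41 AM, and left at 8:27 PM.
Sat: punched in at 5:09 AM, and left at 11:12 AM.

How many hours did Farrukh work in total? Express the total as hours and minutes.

Mon: 6:14 AM–2:01 PM = 7 h 47 min; less 30 min break → 7 h 17 min
Tue: 10:24 AM–3:34 PM = 5 h 10 min; less 30 min break → 4 h 40 min
Wed: 9:21 AM–1:43 PM = 4 h 22 min; less 30 min break → 3 h 52 min
Thu: 9:42 AM–6:21 PM = 8 h 39 min; less 30 min break → 8 h 9 min
Fri: 9:41 AM–8:27 PM = 10 h 46 min; less 30 min break → 10 h 16 min
Sat: 5:09 AM–11:12 AM = 6 h 3 min; less 30 min break → 5 h 33 min
Total: 7 h 17 min + 4 h 40 min + 3 h 52 min + 8 h 9 min + 10 h 16 min + 5 h 33 min = 39 h 47 min.

39 h 47 min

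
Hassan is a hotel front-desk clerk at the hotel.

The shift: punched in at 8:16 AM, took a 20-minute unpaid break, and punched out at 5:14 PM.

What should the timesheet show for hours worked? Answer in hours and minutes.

The shift: 8:16 AM–5:14 PM = 8 h 58 min; less 20 min break → 8 h 38 min

8 h 38 min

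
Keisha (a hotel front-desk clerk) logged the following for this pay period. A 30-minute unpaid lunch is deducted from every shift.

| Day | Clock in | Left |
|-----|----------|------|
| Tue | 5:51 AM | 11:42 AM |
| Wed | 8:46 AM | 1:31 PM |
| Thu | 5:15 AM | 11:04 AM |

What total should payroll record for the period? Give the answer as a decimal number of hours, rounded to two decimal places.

Tue: 5:51 AM–11:42 AM = 5 h 51 min; less 30 min break → 5 h 21 min
Wed: 8:46 AM–1:31 PM = 4 h 45 min; less 30 min break → 4 h 15 min
Thu: 5:15 AM–11:04 AM = 5 h 49 min; less 30 min break → 5 h 19 min
Total: 5 h 21 min + 4 h 15 min + 5 h 19 min = 14 h 55 min.

14.92 hours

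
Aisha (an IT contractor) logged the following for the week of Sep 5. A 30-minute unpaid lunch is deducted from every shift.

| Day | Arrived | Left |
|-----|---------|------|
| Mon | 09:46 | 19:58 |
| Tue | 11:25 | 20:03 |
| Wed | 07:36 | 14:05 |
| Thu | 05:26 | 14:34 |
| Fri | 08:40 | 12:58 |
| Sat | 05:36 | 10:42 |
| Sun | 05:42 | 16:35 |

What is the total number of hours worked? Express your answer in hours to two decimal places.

Mon: 09:46–19:58 = 10 h 12 min; less 30 min break → 9 h 42 min
Tue: 11:25–20:03 = 8 h 38 min; less 30 min break → 8 h 8 min
Wed: 07:36–14:05 = 6 h 29 min; less 30 min break → 5 h 59 min
Thu: 05:26–14:34 = 9 h 8 min; less 30 min break → 8 h 38 min
Fri: 08:40–12:58 = 4 h 18 min; less 30 min break → 3 h 48 min
Sat: 05:36–10:42 = 5 h 6 min; less 30 min break → 4 h 36 min
Sun: 05:42–16:35 = 10 h 53 min; less 30 min break → 10 h 23 min
Total: 9 h 42 min + 8 h 8 min + 5 h 59 min + 8 h 38 min + 3 h 48 min + 4 h 36 min + 10 h 23 min = 51 h 14 min.

51.23 hours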